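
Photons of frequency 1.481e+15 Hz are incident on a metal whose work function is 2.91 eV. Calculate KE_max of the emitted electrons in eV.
3.2149 eV

Using Einstein's photoelectric equation: KE_max = hf - φ

First, calculate the photon energy:
E_photon = hf = (6.626×10⁻³⁴ J·s)(1.481e+15 Hz)
E_photon = 6.1249 eV

Then, the maximum kinetic energy:
KE_max = E_photon - φ = 6.1249 eV - 2.91 eV = 3.2149 eV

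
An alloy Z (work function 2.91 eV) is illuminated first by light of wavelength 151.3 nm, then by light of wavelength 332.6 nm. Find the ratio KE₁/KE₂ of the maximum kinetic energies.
6.4625

Using Einstein's equation: KE_max = hc/λ - φ

For λ₁ = 151.3 nm:
E₁ = hc/λ₁ = 8.1946 eV
KE₁ = E₁ - φ = 8.1946 - 2.91 = 5.2846 eV

For λ₂ = 332.6 nm:
E₂ = hc/λ₂ = 3.7277 eV
KE₂ = E₂ - φ = 3.7277 - 2.91 = 0.8177 eV

Ratio: KE₁/KE₂ = 5.2846/0.8177 = 6.4625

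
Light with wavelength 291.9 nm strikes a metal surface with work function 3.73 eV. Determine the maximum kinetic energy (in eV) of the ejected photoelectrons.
0.5175 eV

Using Einstein's photoelectric equation: KE_max = hf - φ = hc/λ - φ

First, calculate the photon energy:
E_photon = hc/λ = (6.626×10⁻³⁴ J·s)(3×10⁸ m/s) / (291.9×10⁻⁹ m)
E_photon = 4.2475 eV

Then, the maximum kinetic energy:
KE_max = E_photon - φ = 4.2475 eV - 3.73 eV = 0.5175 eV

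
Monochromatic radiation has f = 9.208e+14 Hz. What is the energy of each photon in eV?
3.8081 eV

Using E = hf:

E = hf = (6.626×10⁻³⁴ J·s)(9.208e+14 Hz)
E = 3.8081 eV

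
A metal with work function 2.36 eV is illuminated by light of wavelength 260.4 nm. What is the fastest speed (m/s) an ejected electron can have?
9.1907e+05 m/s

First, find the maximum kinetic energy:
E_photon = hc/λ = 4.7613 eV
KE_max = E_photon - φ = 4.7613 - 2.36 = 2.4013 eV

Convert to Joules: KE_max = 2.4013 × 1.602×10⁻¹⁹ J = 3.8473e-19 J

Then use KE = ½mv² to find velocity:
v = √(2·KE/m) = √(2 × 3.8473e-19 J / 9.109e-31 kg)
v = 9.1907e+05 m/s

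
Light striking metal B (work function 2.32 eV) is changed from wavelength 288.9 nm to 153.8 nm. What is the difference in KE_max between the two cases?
3.7698 eV

Using Einstein's equation: KE_max = hc/λ - φ

For λ₁ = 288.9 nm:
KE₁ = hc/λ₁ - φ = 4.2916 - 2.32 = 1.9716 eV

For λ₂ = 153.8 nm:
KE₂ = hc/λ₂ - φ = 8.0614 - 2.32 = 5.7414 eV

Change in KE:
ΔKE = KE₂ - KE₁ = 5.7414 - 1.9716 = 3.7698 eV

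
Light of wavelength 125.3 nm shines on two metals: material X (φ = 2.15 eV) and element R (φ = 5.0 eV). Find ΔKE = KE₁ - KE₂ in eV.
2.8500 eV

Using KE_max = hc/λ - φ for each metal:

Photon energy: E = hc/λ = 9.8950 eV

For material X (φ₁ = 2.15 eV):
KE₁ = E - φ₁ = 9.8950 - 2.15 = 7.7450 eV

For element R (φ₂ = 5.0 eV):
KE₂ = E - φ₂ = 9.8950 - 5.0 = 4.8950 eV

Difference:
ΔKE = KE₁ - KE₂ = 7.7450 - 4.8950 = 2.8500 eV

Note: The difference equals the difference in work functions: 5.0 - 2.15 = 2.85 eV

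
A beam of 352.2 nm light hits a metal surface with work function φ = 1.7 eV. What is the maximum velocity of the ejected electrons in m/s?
8.0019e+05 m/s

First, find the maximum kinetic energy:
E_photon = hc/λ = 3.5203 eV
KE_max = E_photon - φ = 3.5203 - 1.7 = 1.8203 eV

Convert to Joules: KE_max = 1.8203 × 1.602×10⁻¹⁹ J = 2.9164e-19 J

Then use KE = ½mv² to find velocity:
v = √(2·KE/m) = √(2 × 2.9164e-19 J / 9.109e-31 kg)
v = 8.0019e+05 m/s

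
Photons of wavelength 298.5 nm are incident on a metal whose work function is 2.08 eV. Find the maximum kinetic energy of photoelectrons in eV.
2.0736 eV

Using Einstein's photoelectric equation: KE_max = hf - φ = hc/λ - φ

First, calculate the photon energy:
E_photon = hc/λ = (6.626×10⁻³⁴ J·s)(3×10⁸ m/s) / (298.5×10⁻⁹ m)
E_photon = 4.1536 eV

Then, the maximum kinetic energy:
KE_max = E_photon - φ = 4.1536 eV - 2.08 eV = 2.0736 eV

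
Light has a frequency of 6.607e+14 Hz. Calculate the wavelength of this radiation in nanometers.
453.75 nm

Using the wave equation: c = fλ

Solving for wavelength:
λ = c/f = (3×10⁸ m/s) / (6.607e+14 Hz)
λ = 453.75 nm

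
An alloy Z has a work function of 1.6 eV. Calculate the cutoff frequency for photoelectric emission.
3.8688e+14 Hz

The threshold frequency is when the photon energy equals the work function:
hf₀ = φ

Solving for f₀:
f₀ = φ/h = (1.6 eV × 1.602×10⁻¹⁹ J/eV) / (6.626×10⁻³⁴ J·s)
f₀ = 3.8688e+14 Hz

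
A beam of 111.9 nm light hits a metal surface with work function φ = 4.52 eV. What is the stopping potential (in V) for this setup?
6.5599 V

The stopping potential V_s satisfies: eV_s = KE_max

First, find KE_max using Einstein's equation:
E_photon = hc/λ = 11.0799 eV
KE_max = E_photon - φ = 11.0799 - 4.52 = 6.5599 eV

Since eV_s = KE_max:
V_s = KE_max/e = 6.5599 V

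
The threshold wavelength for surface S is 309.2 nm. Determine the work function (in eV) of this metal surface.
4.01 eV

At the threshold wavelength, photon energy equals work function:
φ = hc/λ₀

Calculating:
φ = (6.626×10⁻³⁴ J·s)(3×10⁸ m/s) / (309.2×10⁻⁹ m)
φ = 4.01 eV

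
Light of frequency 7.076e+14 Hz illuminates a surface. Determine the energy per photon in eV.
2.9264 eV

Using E = hf:

E = hf = (6.626×10⁻³⁴ J·s)(7.076e+14 Hz)
E = 2.9264 eV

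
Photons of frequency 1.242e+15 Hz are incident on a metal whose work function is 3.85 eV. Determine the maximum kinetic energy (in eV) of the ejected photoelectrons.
1.2865 eV

Using Einstein's photoelectric equation: KE_max = hf - φ

First, calculate the photon energy:
E_photon = hf = (6.626×10⁻³⁴ J·s)(1.242e+15 Hz)
E_photon = 5.1365 eV

Then, the maximum kinetic energy:
KE_max = E_photon - φ = 5.1365 eV - 3.85 eV = 1.2865 eV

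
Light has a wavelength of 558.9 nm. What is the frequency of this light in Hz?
5.3640e+14 Hz

Using the wave equation: c = fλ

Solving for frequency:
f = c/λ = (3×10⁸ m/s) / (558.9×10⁻⁹ m)
f = 5.3640e+14 Hz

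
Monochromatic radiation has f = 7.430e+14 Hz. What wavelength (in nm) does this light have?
403.49 nm

Using the wave equation: c = fλ

Solving for wavelength:
λ = c/f = (3×10⁸ m/s) / (7.430e+14 Hz)
λ = 403.49 nm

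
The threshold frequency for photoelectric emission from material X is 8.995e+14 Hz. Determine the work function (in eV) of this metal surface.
3.72 eV

At the threshold frequency, photon energy equals work function:
φ = hf₀

Calculating:
φ = (6.626×10⁻³⁴ J·s)(8.995e+14 Hz)
φ = 3.72 eV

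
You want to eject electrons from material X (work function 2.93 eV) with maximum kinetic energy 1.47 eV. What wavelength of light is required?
281.78 nm

From Einstein's equation: KE_max = hc/λ - φ

Rearranging for λ:
hc/λ = KE_max + φ
λ = hc/(KE_max + φ)

Required photon energy:
E_photon = KE_max + φ = 1.47 + 2.93 = 4.40 eV

Required wavelength:
λ = hc/E_photon = (6.626×10⁻³⁴)(3×10⁸) / (4.40 × 1.602×10⁻¹⁹)
λ = 281.78 nm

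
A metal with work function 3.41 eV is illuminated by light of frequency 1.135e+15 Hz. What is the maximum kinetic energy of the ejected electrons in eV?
1.2840 eV

Using Einstein's photoelectric equation: KE_max = hf - φ

First, calculate the photon energy:
E_photon = hf = (6.626×10⁻³⁴ J·s)(1.135e+15 Hz)
E_photon = 4.6940 eV

Then, the maximum kinetic energy:
KE_max = E_photon - φ = 4.6940 eV - 3.41 eV = 1.2840 eV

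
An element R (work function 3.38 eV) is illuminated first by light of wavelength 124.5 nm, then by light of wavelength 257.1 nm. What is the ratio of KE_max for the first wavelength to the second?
4.5608

Using Einstein's equation: KE_max = hc/λ - φ

For λ₁ = 124.5 nm:
E₁ = hc/λ₁ = 9.9586 eV
KE₁ = E₁ - φ = 9.9586 - 3.38 = 6.5786 eV

For λ₂ = 257.1 nm:
E₂ = hc/λ₂ = 4.8224 eV
KE₂ = E₂ - φ = 4.8224 - 3.38 = 1.4424 eV

Ratio: KE₁/KE₂ = 6.5786/1.4424 = 4.5608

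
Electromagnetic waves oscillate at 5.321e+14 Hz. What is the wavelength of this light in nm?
563.41 nm

Using the wave equation: c = fλ

Solving for wavelength:
λ = c/f = (3×10⁸ m/s) / (5.321e+14 Hz)
λ = 563.41 nm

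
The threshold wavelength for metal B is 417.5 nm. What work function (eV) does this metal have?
2.97 eV

At the threshold wavelength, photon energy equals work function:
φ = hc/λ₀

Calculating:
φ = (6.626×10⁻³⁴ J·s)(3×10⁸ m/s) / (417.5×10⁻⁹ m)
φ = 2.97 eV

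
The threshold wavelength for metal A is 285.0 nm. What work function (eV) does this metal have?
4.35 eV

At the threshold wavelength, photon energy equals work function:
φ = hc/λ₀

Calculating:
φ = (6.626×10⁻³⁴ J·s)(3×10⁸ m/s) / (285.0×10⁻⁹ m)
φ = 4.35 eV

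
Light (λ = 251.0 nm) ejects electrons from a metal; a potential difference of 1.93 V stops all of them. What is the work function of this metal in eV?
3.01 eV

The stopping potential gives the maximum kinetic energy: KE_max = eV_s = 1.93 eV

From Einstein's photoelectric equation: KE_max = hc/λ - φ
Rearranging: φ = hc/λ - KE_max

Calculate photon energy:
E_photon = hc/λ = (6.626×10⁻³⁴ J·s)(3×10⁸ m/s) / (251.0×10⁻⁹ m) = 4.9396 eV

Therefore:
φ = 4.9396 - 1.93 = 3.01 eV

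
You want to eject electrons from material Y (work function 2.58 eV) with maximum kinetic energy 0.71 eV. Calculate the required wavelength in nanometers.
376.85 nm

From Einstein's equation: KE_max = hc/λ - φ

Rearranging for λ:
hc/λ = KE_max + φ
λ = hc/(KE_max + φ)

Required photon energy:
E_photon = KE_max + φ = 0.71 + 2.58 = 3.29 eV

Required wavelength:
λ = hc/E_photon = (6.626×10⁻³⁴)(3×10⁸) / (3.29 × 1.602×10⁻¹⁹)
λ = 376.85 nm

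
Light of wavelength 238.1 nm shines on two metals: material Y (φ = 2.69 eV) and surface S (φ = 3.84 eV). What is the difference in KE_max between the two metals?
1.1500 eV

Using KE_max = hc/λ - φ for each metal:

Photon energy: E = hc/λ = 5.2072 eV

For material Y (φ₁ = 2.69 eV):
KE₁ = E - φ₁ = 5.2072 - 2.69 = 2.5172 eV

For surface S (φ₂ = 3.84 eV):
KE₂ = E - φ₂ = 5.2072 - 3.84 = 1.3672 eV

Difference:
ΔKE = KE₁ - KE₂ = 2.5172 - 1.3672 = 1.1500 eV

Note: The difference equals the difference in work functions: 3.84 - 2.69 = 1.15 eV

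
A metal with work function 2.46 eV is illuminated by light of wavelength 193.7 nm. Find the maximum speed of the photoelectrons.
1.1774e+06 m/s

First, find the maximum kinetic energy:
E_photon = hc/λ = 6.4008 eV
KE_max = E_photon - φ = 6.4008 - 2.46 = 3.9408 eV

Convert to Joules: KE_max = 3.9408 × 1.602×10⁻¹⁹ J = 6.3139e-19 J

Then use KE = ½mv² to find velocity:
v = √(2·KE/m) = √(2 × 6.3139e-19 J / 9.109e-31 kg)
v = 1.1774e+06 m/s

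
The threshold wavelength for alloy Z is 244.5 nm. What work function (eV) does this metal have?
5.07 eV

At the threshold wavelength, photon energy equals work function:
φ = hc/λ₀

Calculating:
φ = (6.626×10⁻³⁴ J·s)(3×10⁸ m/s) / (244.5×10⁻⁹ m)
φ = 5.07 eV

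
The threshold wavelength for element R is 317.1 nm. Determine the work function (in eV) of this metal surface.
3.91 eV

At the threshold wavelength, photon energy equals work function:
φ = hc/λ₀

Calculating:
φ = (6.626×10⁻³⁴ J·s)(3×10⁸ m/s) / (317.1×10⁻⁹ m)
φ = 3.91 eV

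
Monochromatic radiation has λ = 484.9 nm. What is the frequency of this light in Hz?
6.1826e+14 Hz

Using the wave equation: c = fλ

Solving for frequency:
f = c/λ = (3×10⁸ m/s) / (484.9×10⁻⁹ m)
f = 6.1826e+14 Hz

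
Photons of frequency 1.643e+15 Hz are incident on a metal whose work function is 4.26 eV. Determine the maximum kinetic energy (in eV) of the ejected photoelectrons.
2.5349 eV

Using Einstein's photoelectric equation: KE_max = hf - φ

First, calculate the photon energy:
E_photon = hf = (6.626×10⁻³⁴ J·s)(1.643e+15 Hz)
E_photon = 6.7949 eV

Then, the maximum kinetic energy:
KE_max = E_photon - φ = 6.7949 eV - 4.26 eV = 2.5349 eV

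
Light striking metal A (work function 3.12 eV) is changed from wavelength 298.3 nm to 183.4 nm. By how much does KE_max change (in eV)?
2.6040 eV

Using Einstein's equation: KE_max = hc/λ - φ

For λ₁ = 298.3 nm:
KE₁ = hc/λ₁ - φ = 4.1564 - 3.12 = 1.0364 eV

For λ₂ = 183.4 nm:
KE₂ = hc/λ₂ - φ = 6.7603 - 3.12 = 3.6403 eV

Change in KE:
ΔKE = KE₂ - KE₁ = 3.6403 - 1.0364 = 2.6040 eV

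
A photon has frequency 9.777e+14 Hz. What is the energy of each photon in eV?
4.0434 eV

Using E = hf:

E = hf = (6.626×10⁻³⁴ J·s)(9.777e+14 Hz)
E = 4.0434 eV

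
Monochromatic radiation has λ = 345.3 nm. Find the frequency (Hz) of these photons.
8.6821e+14 Hz

Using the wave equation: c = fλ

Solving for frequency:
f = c/λ = (3×10⁸ m/s) / (345.3×10⁻⁹ m)
f = 8.6821e+14 Hz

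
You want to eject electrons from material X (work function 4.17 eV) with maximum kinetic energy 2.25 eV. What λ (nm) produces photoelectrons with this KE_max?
193.12 nm

From Einstein's equation: KE_max = hc/λ - φ

Rearranging for λ:
hc/λ = KE_max + φ
λ = hc/(KE_max + φ)

Required photon energy:
E_photon = KE_max + φ = 2.25 + 4.17 = 6.42 eV

Required wavelength:
λ = hc/E_photon = (6.626×10⁻³⁴)(3×10⁸) / (6.42 × 1.602×10⁻¹⁹)
λ = 193.12 nm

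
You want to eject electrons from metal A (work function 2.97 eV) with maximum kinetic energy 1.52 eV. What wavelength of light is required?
276.13 nm

From Einstein's equation: KE_max = hc/λ - φ

Rearranging for λ:
hc/λ = KE_max + φ
λ = hc/(KE_max + φ)

Required photon energy:
E_photon = KE_max + φ = 1.52 + 2.97 = 4.49 eV

Required wavelength:
λ = hc/E_photon = (6.626×10⁻³⁴)(3×10⁸) / (4.49 × 1.602×10⁻¹⁹)
λ = 276.13 nm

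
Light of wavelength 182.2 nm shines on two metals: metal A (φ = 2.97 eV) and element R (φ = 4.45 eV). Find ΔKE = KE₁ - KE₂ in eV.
1.4800 eV

Using KE_max = hc/λ - φ for each metal:

Photon energy: E = hc/λ = 6.8048 eV

For metal A (φ₁ = 2.97 eV):
KE₁ = E - φ₁ = 6.8048 - 2.97 = 3.8348 eV

For element R (φ₂ = 4.45 eV):
KE₂ = E - φ₂ = 6.8048 - 4.45 = 2.3548 eV

Difference:
ΔKE = KE₁ - KE₂ = 3.8348 - 2.3548 = 1.4800 eV

Note: The difference equals the difference in work functions: 4.45 - 2.97 = 1.48 eV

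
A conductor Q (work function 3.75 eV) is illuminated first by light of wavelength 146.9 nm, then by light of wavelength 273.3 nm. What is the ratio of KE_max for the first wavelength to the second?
5.9627

Using Einstein's equation: KE_max = hc/λ - φ

For λ₁ = 146.9 nm:
E₁ = hc/λ₁ = 8.4400 eV
KE₁ = E₁ - φ = 8.4400 - 3.75 = 4.6900 eV

For λ₂ = 273.3 nm:
E₂ = hc/λ₂ = 4.5366 eV
KE₂ = E₂ - φ = 4.5366 - 3.75 = 0.7866 eV

Ratio: KE₁/KE₂ = 4.6900/0.7866 = 5.9627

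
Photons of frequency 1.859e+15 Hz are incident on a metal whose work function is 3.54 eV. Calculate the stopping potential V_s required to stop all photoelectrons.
4.1482 V

The stopping potential V_s satisfies: eV_s = KE_max

First, find KE_max using Einstein's equation:
E_photon = hf = (6.626×10⁻³⁴ J·s)(1.859e+15 Hz) = 7.6882 eV
KE_max = E_photon - φ = 7.6882 - 3.54 = 4.1482 eV

Since eV_s = KE_max:
V_s = KE_max/e = 4.1482 V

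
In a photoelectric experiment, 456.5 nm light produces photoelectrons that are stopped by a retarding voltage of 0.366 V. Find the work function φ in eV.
2.35 eV

The stopping potential gives the maximum kinetic energy: KE_max = eV_s = 0.366 eV

From Einstein's photoelectric equation: KE_max = hc/λ - φ
Rearranging: φ = hc/λ - KE_max

Calculate photon energy:
E_photon = hc/λ = (6.626×10⁻³⁴ J·s)(3×10⁸ m/s) / (456.5×10⁻⁹ m) = 2.7160 eV

Therefore:
φ = 2.7160 - 0.366 = 2.35 eV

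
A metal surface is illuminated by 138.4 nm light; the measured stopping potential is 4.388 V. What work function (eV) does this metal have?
4.57 eV

The stopping potential gives the maximum kinetic energy: KE_max = eV_s = 4.388 eV

From Einstein's photoelectric equation: KE_max = hc/λ - φ
Rearranging: φ = hc/λ - KE_max

Calculate photon energy:
E_photon = hc/λ = (6.626×10⁻³⁴ J·s)(3×10⁸ m/s) / (138.4×10⁻⁹ m) = 8.9584 eV

Therefore:
φ = 8.9584 - 4.388 = 4.57 eV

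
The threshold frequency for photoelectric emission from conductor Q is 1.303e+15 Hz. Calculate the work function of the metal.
5.39 eV

At the threshold frequency, photon energy equals work function:
φ = hf₀

Calculating:
φ = (6.626×10⁻³⁴ J·s)(1.303e+15 Hz)
φ = 5.39 eV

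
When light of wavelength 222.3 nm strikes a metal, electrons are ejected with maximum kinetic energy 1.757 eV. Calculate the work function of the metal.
3.82 eV

From Einstein's photoelectric equation: KE_max = hf - φ = hc/λ - φ

Rearranging for φ:
φ = hc/λ - KE_max

Calculate photon energy:
E_photon = hc/λ = 5.5773 eV

Therefore:
φ = 5.5773 - 1.757 = 3.82 eV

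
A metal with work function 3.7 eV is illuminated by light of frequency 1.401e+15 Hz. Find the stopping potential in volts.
2.0941 V

The stopping potential V_s satisfies: eV_s = KE_max

First, find KE_max using Einstein's equation:
E_photon = hf = (6.626×10⁻³⁴ J·s)(1.401e+15 Hz) = 5.7941 eV
KE_max = E_photon - φ = 5.7941 - 3.7 = 2.0941 eV

Since eV_s = KE_max:
V_s = KE_max/e = 2.0941 V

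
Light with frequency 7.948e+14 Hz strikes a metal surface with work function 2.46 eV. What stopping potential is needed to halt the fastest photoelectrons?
0.8270 V

The stopping potential V_s satisfies: eV_s = KE_max

First, find KE_max using Einstein's equation:
E_photon = hf = (6.626×10⁻³⁴ J·s)(7.948e+14 Hz) = 3.2870 eV
KE_max = E_photon - φ = 3.2870 - 2.46 = 0.8270 eV

Since eV_s = KE_max:
V_s = KE_max/e = 0.8270 V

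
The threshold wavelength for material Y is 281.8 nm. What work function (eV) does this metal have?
4.40 eV

At the threshold wavelength, photon energy equals work function:
φ = hc/λ₀

Calculating:
φ = (6.626×10⁻³⁴ J·s)(3×10⁸ m/s) / (281.8×10⁻⁹ m)
φ = 4.40 eV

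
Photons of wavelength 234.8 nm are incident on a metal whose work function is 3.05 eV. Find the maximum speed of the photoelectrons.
8.8577e+05 m/s

First, find the maximum kinetic energy:
E_photon = hc/λ = 5.2804 eV
KE_max = E_photon - φ = 5.2804 - 3.05 = 2.2304 eV

Convert to Joules: KE_max = 2.2304 × 1.602×10⁻¹⁹ J = 3.5735e-19 J

Then use KE = ½mv² to find velocity:
v = √(2·KE/m) = √(2 × 3.5735e-19 J / 9.109e-31 kg)
v = 8.8577e+05 m/s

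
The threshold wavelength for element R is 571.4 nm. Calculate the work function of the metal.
2.17 eV

At the threshold wavelength, photon energy equals work function:
φ = hc/λ₀

Calculating:
φ = (6.626×10⁻³⁴ J·s)(3×10⁸ m/s) / (571.4×10⁻⁹ m)
φ = 2.17 eV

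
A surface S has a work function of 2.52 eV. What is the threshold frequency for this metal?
6.0933e+14 Hz

The threshold frequency is when the photon energy equals the work function:
hf₀ = φ

Solving for f₀:
f₀ = φ/h = (2.52 eV × 1.602×10⁻¹⁹ J/eV) / (6.626×10⁻³⁴ J·s)
f₀ = 6.0933e+14 Hz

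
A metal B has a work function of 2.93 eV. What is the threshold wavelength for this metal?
423.15 nm

The threshold wavelength is when the photon energy equals the work function:
hc/λ₀ = φ

Solving for λ₀:
λ₀ = hc/φ = (6.626×10⁻³⁴ J·s)(3×10⁸ m/s) / (2.93 eV × 1.602×10⁻¹⁹ J/eV)
λ₀ = 423.15 nm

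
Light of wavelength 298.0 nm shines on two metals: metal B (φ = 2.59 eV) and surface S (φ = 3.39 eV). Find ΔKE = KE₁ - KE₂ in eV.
0.8000 eV

Using KE_max = hc/λ - φ for each metal:

Photon energy: E = hc/λ = 4.1605 eV

For metal B (φ₁ = 2.59 eV):
KE₁ = E - φ₁ = 4.1605 - 2.59 = 1.5705 eV

For surface S (φ₂ = 3.39 eV):
KE₂ = E - φ₂ = 4.1605 - 3.39 = 0.7705 eV

Difference:
ΔKE = KE₁ - KE₂ = 1.5705 - 0.7705 = 0.8000 eV

Note: The difference equals the difference in work functions: 3.39 - 2.59 = 0.80 eV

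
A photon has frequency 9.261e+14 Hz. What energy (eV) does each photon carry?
3.8300 eV

Using E = hf:

E = hf = (6.626×10⁻³⁴ J·s)(9.261e+14 Hz)
E = 3.8300 eV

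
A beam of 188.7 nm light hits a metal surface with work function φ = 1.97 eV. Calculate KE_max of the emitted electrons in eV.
4.6004 eV

Using Einstein's photoelectric equation: KE_max = hf - φ = hc/λ - φ

First, calculate the photon energy:
E_photon = hc/λ = (6.626×10⁻³⁴ J·s)(3×10⁸ m/s) / (188.7×10⁻⁹ m)
E_photon = 6.5704 eV

Then, the maximum kinetic energy:
KE_max = E_photon - φ = 6.5704 eV - 1.97 eV = 4.6004 eV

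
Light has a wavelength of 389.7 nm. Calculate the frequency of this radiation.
7.6929e+14 Hz

Using the wave equation: c = fλ

Solving for frequency:
f = c/λ = (3×10⁸ m/s) / (389.7×10⁻⁹ m)
f = 7.6929e+14 Hz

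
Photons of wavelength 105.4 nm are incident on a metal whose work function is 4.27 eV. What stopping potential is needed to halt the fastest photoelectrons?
7.4932 V

The stopping potential V_s satisfies: eV_s = KE_max

First, find KE_max using Einstein's equation:
E_photon = hc/λ = 11.7632 eV
KE_max = E_photon - φ = 11.7632 - 4.27 = 7.4932 eV

Since eV_s = KE_max:
V_s = KE_max/e = 7.4932 V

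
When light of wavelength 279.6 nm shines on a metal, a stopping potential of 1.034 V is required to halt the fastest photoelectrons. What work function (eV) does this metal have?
3.40 eV

The stopping potential gives the maximum kinetic energy: KE_max = eV_s = 1.034 eV

From Einstein's photoelectric equation: KE_max = hc/λ - φ
Rearranging: φ = hc/λ - KE_max

Calculate photon energy:
E_photon = hc/λ = (6.626×10⁻³⁴ J·s)(3×10⁸ m/s) / (279.6×10⁻⁹ m) = 4.4343 eV

Therefore:
φ = 4.4343 - 1.034 = 3.40 eV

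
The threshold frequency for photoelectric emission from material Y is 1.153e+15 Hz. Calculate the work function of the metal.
4.77 eV

At the threshold frequency, photon energy equals work function:
φ = hf₀

Calculating:
φ = (6.626×10⁻³⁴ J·s)(1.153e+15 Hz)
φ = 4.77 eV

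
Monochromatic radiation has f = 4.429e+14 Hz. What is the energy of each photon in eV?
1.8317 eV

Using E = hf:

E = hf = (6.626×10⁻³⁴ J·s)(4.429e+14 Hz)
E = 1.8317 eV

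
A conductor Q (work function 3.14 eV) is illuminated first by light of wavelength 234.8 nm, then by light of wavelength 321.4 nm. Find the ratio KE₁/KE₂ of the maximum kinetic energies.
2.9826

Using Einstein's equation: KE_max = hc/λ - φ

For λ₁ = 234.8 nm:
E₁ = hc/λ₁ = 5.2804 eV
KE₁ = E₁ - φ = 5.2804 - 3.14 = 2.1404 eV

For λ₂ = 321.4 nm:
E₂ = hc/λ₂ = 3.8576 eV
KE₂ = E₂ - φ = 3.8576 - 3.14 = 0.7176 eV

Ratio: KE₁/KE₂ = 2.1404/0.7176 = 2.9826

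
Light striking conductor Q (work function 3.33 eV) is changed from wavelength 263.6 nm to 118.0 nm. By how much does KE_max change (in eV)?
5.8036 eV

Using Einstein's equation: KE_max = hc/λ - φ

For λ₁ = 263.6 nm:
KE₁ = hc/λ₁ - φ = 4.7035 - 3.33 = 1.3735 eV

For λ₂ = 118.0 nm:
KE₂ = hc/λ₂ - φ = 10.5071 - 3.33 = 7.1771 eV

Change in KE:
ΔKE = KE₂ - KE₁ = 7.1771 - 1.3735 = 5.8036 eV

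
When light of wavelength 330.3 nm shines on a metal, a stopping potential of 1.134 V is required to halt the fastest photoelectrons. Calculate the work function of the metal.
2.62 eV

The stopping potential gives the maximum kinetic energy: KE_max = eV_s = 1.134 eV

From Einstein's photoelectric equation: KE_max = hc/λ - φ
Rearranging: φ = hc/λ - KE_max

Calculate photon energy:
E_photon = hc/λ = (6.626×10⁻³⁴ J·s)(3×10⁸ m/s) / (330.3×10⁻⁹ m) = 3.7537 eV

Therefore:
φ = 3.7537 - 1.134 = 2.62 eV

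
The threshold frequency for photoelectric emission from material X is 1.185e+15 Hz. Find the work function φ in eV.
4.90 eV

At the threshold frequency, photon energy equals work function:
φ = hf₀

Calculating:
φ = (6.626×10⁻³⁴ J·s)(1.185e+15 Hz)
φ = 4.90 eV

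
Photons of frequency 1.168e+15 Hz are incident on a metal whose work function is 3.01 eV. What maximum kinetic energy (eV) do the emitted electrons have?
1.8205 eV

Using Einstein's photoelectric equation: KE_max = hf - φ

First, calculate the photon energy:
E_photon = hf = (6.626×10⁻³⁴ J·s)(1.168e+15 Hz)
E_photon = 4.8305 eV

Then, the maximum kinetic energy:
KE_max = E_photon - φ = 4.8305 eV - 3.01 eV = 1.8205 eV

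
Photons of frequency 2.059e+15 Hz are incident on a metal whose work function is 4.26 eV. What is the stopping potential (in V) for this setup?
4.2553 V

The stopping potential V_s satisfies: eV_s = KE_max

First, find KE_max using Einstein's equation:
E_photon = hf = (6.626×10⁻³⁴ J·s)(2.059e+15 Hz) = 8.5153 eV
KE_max = E_photon - φ = 8.5153 - 4.26 = 4.2553 eV

Since eV_s = KE_max:
V_s = KE_max/e = 4.2553 V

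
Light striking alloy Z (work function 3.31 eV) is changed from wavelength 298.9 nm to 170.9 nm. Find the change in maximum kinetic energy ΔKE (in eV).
3.1068 eV

Using Einstein's equation: KE_max = hc/λ - φ

For λ₁ = 298.9 nm:
KE₁ = hc/λ₁ - φ = 4.1480 - 3.31 = 0.8380 eV

For λ₂ = 170.9 nm:
KE₂ = hc/λ₂ - φ = 7.2548 - 3.31 = 3.9448 eV

Change in KE:
ΔKE = KE₂ - KE₁ = 3.9448 - 0.8380 = 3.1068 eV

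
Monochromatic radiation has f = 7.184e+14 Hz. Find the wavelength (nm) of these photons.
417.31 nm

Using the wave equation: c = fλ

Solving for wavelength:
λ = c/f = (3×10⁸ m/s) / (7.184e+14 Hz)
λ = 417.31 nm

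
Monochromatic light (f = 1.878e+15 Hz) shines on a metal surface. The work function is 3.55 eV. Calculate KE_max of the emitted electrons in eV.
4.2168 eV

Using Einstein's photoelectric equation: KE_max = hf - φ

First, calculate the photon energy:
E_photon = hf = (6.626×10⁻³⁴ J·s)(1.878e+15 Hz)
E_photon = 7.7668 eV

Then, the maximum kinetic energy:
KE_max = E_photon - φ = 7.7668 eV - 3.55 eV = 4.2168 eV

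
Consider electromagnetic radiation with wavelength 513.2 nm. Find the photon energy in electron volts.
2.4159 eV

Using E = hf = hc/λ:

E = hc/λ = (6.626×10⁻³⁴ J·s)(3×10⁸ m/s) / (513.2×10⁻⁹ m)
E = 2.4159 eV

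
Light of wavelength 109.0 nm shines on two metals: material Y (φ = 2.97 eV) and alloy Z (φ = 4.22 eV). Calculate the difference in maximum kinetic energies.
1.2500 eV

Using KE_max = hc/λ - φ for each metal:

Photon energy: E = hc/λ = 11.3747 eV

For material Y (φ₁ = 2.97 eV):
KE₁ = E - φ₁ = 11.3747 - 2.97 = 8.4047 eV

For alloy Z (φ₂ = 4.22 eV):
KE₂ = E - φ₂ = 11.3747 - 4.22 = 7.1547 eV

Difference:
ΔKE = KE₁ - KE₂ = 8.4047 - 7.1547 = 1.2500 eV

Note: The difference equals the difference in work functions: 4.22 - 2.97 = 1.25 eV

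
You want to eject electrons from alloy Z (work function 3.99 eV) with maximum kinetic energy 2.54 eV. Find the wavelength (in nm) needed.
189.87 nm

From Einstein's equation: KE_max = hc/λ - φ

Rearranging for λ:
hc/λ = KE_max + φ
λ = hc/(KE_max + φ)

Required photon energy:
E_photon = KE_max + φ = 2.54 + 3.99 = 6.53 eV

Required wavelength:
λ = hc/E_photon = (6.626×10⁻³⁴)(3×10⁸) / (6.53 × 1.602×10⁻¹⁹)
λ = 189.87 nm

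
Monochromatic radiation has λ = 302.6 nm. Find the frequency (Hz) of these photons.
9.9072e+14 Hz

Using the wave equation: c = fλ

Solving for frequency:
f = c/λ = (3×10⁸ m/s) / (302.6×10⁻⁹ m)
f = 9.9072e+14 Hz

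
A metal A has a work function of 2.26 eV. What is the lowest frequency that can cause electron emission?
5.4647e+14 Hz

The threshold frequency is when the photon energy equals the work function:
hf₀ = φ

Solving for f₀:
f₀ = φ/h = (2.26 eV × 1.602×10⁻¹⁹ J/eV) / (6.626×10⁻³⁴ J·s)
f₀ = 5.4647e+14 Hz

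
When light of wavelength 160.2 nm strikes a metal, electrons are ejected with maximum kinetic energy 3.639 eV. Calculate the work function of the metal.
4.10 eV

From Einstein's photoelectric equation: KE_max = hf - φ = hc/λ - φ

Rearranging for φ:
φ = hc/λ - KE_max

Calculate photon energy:
E_photon = hc/λ = 7.7393 eV

Therefore:
φ = 7.7393 - 3.639 = 4.10 eV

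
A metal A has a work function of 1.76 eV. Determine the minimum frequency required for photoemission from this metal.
4.2557e+14 Hz

The threshold frequency is when the photon energy equals the work function:
hf₀ = φ

Solving for f₀:
f₀ = φ/h = (1.76 eV × 1.602×10⁻¹⁹ J/eV) / (6.626×10⁻³⁴ J·s)
f₀ = 4.2557e+14 Hz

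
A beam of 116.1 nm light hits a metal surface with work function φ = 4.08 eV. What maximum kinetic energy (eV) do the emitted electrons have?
6.5991 eV

Using Einstein's photoelectric equation: KE_max = hf - φ = hc/λ - φ

First, calculate the photon energy:
E_photon = hc/λ = (6.626×10⁻³⁴ J·s)(3×10⁸ m/s) / (116.1×10⁻⁹ m)
E_photon = 10.6791 eV

Then, the maximum kinetic energy:
KE_max = E_photon - φ = 10.6791 eV - 4.08 eV = 6.5991 eV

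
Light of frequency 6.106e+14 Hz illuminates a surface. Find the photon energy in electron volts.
2.5252 eV

Using E = hf:

E = hf = (6.626×10⁻³⁴ J·s)(6.106e+14 Hz)
E = 2.5252 eV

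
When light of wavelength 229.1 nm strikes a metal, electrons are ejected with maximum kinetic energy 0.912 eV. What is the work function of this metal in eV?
4.50 eV

From Einstein's photoelectric equation: KE_max = hf - φ = hc/λ - φ

Rearranging for φ:
φ = hc/λ - KE_max

Calculate photon energy:
E_photon = hc/λ = 5.4118 eV

Therefore:
φ = 5.4118 - 0.912 = 4.50 eV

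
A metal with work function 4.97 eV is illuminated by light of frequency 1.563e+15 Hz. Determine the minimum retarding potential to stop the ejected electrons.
1.4940 V

The stopping potential V_s satisfies: eV_s = KE_max

First, find KE_max using Einstein's equation:
E_photon = hf = (6.626×10⁻³⁴ J·s)(1.563e+15 Hz) = 6.4640 eV
KE_max = E_photon - φ = 6.4640 - 4.97 = 1.4940 eV

Since eV_s = KE_max:
V_s = KE_max/e = 1.4940 V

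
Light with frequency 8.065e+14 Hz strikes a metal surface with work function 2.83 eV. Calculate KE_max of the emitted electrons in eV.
0.5054 eV

Using Einstein's photoelectric equation: KE_max = hf - φ

First, calculate the photon energy:
E_photon = hf = (6.626×10⁻³⁴ J·s)(8.065e+14 Hz)
E_photon = 3.3354 eV

Then, the maximum kinetic energy:
KE_max = E_photon - φ = 3.3354 eV - 2.83 eV = 0.5054 eV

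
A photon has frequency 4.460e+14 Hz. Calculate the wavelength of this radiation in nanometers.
672.18 nm

Using the wave equation: c = fλ

Solving for wavelength:
λ = c/f = (3×10⁸ m/s) / (4.460e+14 Hz)
λ = 672.18 nm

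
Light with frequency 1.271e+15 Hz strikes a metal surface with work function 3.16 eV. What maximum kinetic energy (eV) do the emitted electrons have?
2.0964 eV

Using Einstein's photoelectric equation: KE_max = hf - φ

First, calculate the photon energy:
E_photon = hf = (6.626×10⁻³⁴ J·s)(1.271e+15 Hz)
E_photon = 5.2564 eV

Then, the maximum kinetic energy:
KE_max = E_photon - φ = 5.2564 eV - 3.16 eV = 2.0964 eV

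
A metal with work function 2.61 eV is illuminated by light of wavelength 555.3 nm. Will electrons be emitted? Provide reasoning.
No

For photoemission, the photon energy must exceed the work function.

Photon energy: E = hc/λ = 2.2327 eV
Work function: φ = 2.61 eV

Since E_photon (2.2327 eV) < φ (2.61 eV), photoemission will NOT occur.
The threshold wavelength is λ₀ = hc/φ = 475.0 nm.
Since 555.3 nm > 475.0 nm, the photons lack sufficient energy.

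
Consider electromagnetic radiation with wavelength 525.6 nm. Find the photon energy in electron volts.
2.3589 eV

Using E = hf = hc/λ:

E = hc/λ = (6.626×10⁻³⁴ J·s)(3×10⁸ m/s) / (525.6×10⁻⁹ m)
E = 2.3589 eV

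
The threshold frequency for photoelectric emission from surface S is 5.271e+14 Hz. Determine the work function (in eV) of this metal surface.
2.18 eV

At the threshold frequency, photon energy equals work function:
φ = hf₀

Calculating:
φ = (6.626×10⁻³⁴ J·s)(5.271e+14 Hz)
φ = 2.18 eV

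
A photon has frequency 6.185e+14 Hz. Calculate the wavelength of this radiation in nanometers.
484.71 nm

Using the wave equation: c = fλ

Solving for wavelength:
λ = c/f = (3×10⁸ m/s) / (6.185e+14 Hz)
λ = 484.71 nm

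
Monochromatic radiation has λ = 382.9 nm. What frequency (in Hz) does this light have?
7.8295e+14 Hz

Using the wave equation: c = fλ

Solving for frequency:
f = c/λ = (3×10⁸ m/s) / (382.9×10⁻⁹ m)
f = 7.8295e+14 Hz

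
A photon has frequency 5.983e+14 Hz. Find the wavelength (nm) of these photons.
501.07 nm

Using the wave equation: c = fλ

Solving for wavelength:
λ = c/f = (3×10⁸ m/s) / (5.983e+14 Hz)
λ = 501.07 nm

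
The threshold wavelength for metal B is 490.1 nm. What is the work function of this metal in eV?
2.53 eV

At the threshold wavelength, photon energy equals work function:
φ = hc/λ₀

Calculating:
φ = (6.626×10⁻³⁴ J·s)(3×10⁸ m/s) / (490.1×10⁻⁹ m)
φ = 2.53 eV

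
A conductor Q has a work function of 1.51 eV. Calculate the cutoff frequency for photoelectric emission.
3.6512e+14 Hz

The threshold frequency is when the photon energy equals the work function:
hf₀ = φ

Solving for f₀:
f₀ = φ/h = (1.51 eV × 1.602×10⁻¹⁹ J/eV) / (6.626×10⁻³⁴ J·s)
f₀ = 3.6512e+14 Hz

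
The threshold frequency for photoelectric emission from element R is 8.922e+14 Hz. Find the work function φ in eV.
3.69 eV

At the threshold frequency, photon energy equals work function:
φ = hf₀

Calculating:
φ = (6.626×10⁻³⁴ J·s)(8.922e+14 Hz)
φ = 3.69 eV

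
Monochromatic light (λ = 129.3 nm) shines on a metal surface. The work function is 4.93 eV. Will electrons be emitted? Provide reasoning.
Yes

For photoemission, the photon energy must exceed the work function.

Photon energy: E = hc/λ = 9.5889 eV
Work function: φ = 4.93 eV

Since E_photon (9.5889 eV) > φ (4.93 eV), photoemission WILL occur.
The threshold wavelength is λ₀ = hc/φ = 251.5 nm.
Since 129.3 nm < 251.5 nm, the light has sufficient energy.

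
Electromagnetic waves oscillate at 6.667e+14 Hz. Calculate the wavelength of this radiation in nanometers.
449.67 nm

Using the wave equation: c = fλ

Solving for wavelength:
λ = c/f = (3×10⁸ m/s) / (6.667e+14 Hz)
λ = 449.67 nm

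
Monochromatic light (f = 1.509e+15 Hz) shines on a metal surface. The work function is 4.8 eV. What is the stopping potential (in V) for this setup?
1.4407 V

The stopping potential V_s satisfies: eV_s = KE_max

First, find KE_max using Einstein's equation:
E_photon = hf = (6.626×10⁻³⁴ J·s)(1.509e+15 Hz) = 6.2407 eV
KE_max = E_photon - φ = 6.2407 - 4.8 = 1.4407 eV

Since eV_s = KE_max:
V_s = KE_max/e = 1.4407 V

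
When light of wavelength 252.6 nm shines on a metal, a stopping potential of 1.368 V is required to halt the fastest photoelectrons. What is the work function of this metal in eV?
3.54 eV

The stopping potential gives the maximum kinetic energy: KE_max = eV_s = 1.368 eV

From Einstein's photoelectric equation: KE_max = hc/λ - φ
Rearranging: φ = hc/λ - KE_max

Calculate photon energy:
E_photon = hc/λ = (6.626×10⁻³⁴ J·s)(3×10⁸ m/s) / (252.6×10⁻⁹ m) = 4.9083 eV

Therefore:
φ = 4.9083 - 1.368 = 3.54 eV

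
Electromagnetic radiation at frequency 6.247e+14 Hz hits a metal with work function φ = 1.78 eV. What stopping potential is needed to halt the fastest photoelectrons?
0.8036 V

The stopping potential V_s satisfies: eV_s = KE_max

First, find KE_max using Einstein's equation:
E_photon = hf = (6.626×10⁻³⁴ J·s)(6.247e+14 Hz) = 2.5836 eV
KE_max = E_photon - φ = 2.5836 - 1.78 = 0.8036 eV

Since eV_s = KE_max:
V_s = KE_max/e = 0.8036 V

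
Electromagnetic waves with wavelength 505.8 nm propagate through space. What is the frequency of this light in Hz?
5.9271e+14 Hz

Using the wave equation: c = fλ

Solving for frequency:
f = c/λ = (3×10⁸ m/s) / (505.8×10⁻⁹ m)
f = 5.9271e+14 Hz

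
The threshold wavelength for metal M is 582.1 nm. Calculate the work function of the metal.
2.13 eV

At the threshold wavelength, photon energy equals work function:
φ = hc/λ₀

Calculating:
φ = (6.626×10⁻³⁴ J·s)(3×10⁸ m/s) / (582.1×10⁻⁹ m)
φ = 2.13 eV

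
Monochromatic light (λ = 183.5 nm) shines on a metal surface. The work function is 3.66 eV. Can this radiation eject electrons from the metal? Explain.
Yes

For photoemission, the photon energy must exceed the work function.

Photon energy: E = hc/λ = 6.7566 eV
Work function: φ = 3.66 eV

Since E_photon (6.7566 eV) > φ (3.66 eV), photoemission WILL occur.
The threshold wavelength is λ₀ = hc/φ = 338.8 nm.
Since 183.5 nm < 338.8 nm, the light has sufficient energy.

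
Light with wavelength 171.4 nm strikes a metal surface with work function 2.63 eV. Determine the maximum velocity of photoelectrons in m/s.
1.2726e+06 m/s

First, find the maximum kinetic energy:
E_photon = hc/λ = 7.2336 eV
KE_max = E_photon - φ = 7.2336 - 2.63 = 4.6036 eV

Convert to Joules: KE_max = 4.6036 × 1.602×10⁻¹⁹ J = 7.3758e-19 J

Then use KE = ½mv² to find velocity:
v = √(2·KE/m) = √(2 × 7.3758e-19 J / 9.109e-31 kg)
v = 1.2726e+06 m/s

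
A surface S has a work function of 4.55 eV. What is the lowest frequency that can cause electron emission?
1.1002e+15 Hz

The threshold frequency is when the photon energy equals the work function:
hf₀ = φ

Solving for f₀:
f₀ = φ/h = (4.55 eV × 1.602×10⁻¹⁹ J/eV) / (6.626×10⁻³⁴ J·s)
f₀ = 1.1002e+15 Hz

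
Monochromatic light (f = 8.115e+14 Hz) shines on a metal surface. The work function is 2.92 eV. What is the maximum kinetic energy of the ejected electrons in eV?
0.4361 eV

Using Einstein's photoelectric equation: KE_max = hf - φ

First, calculate the photon energy:
E_photon = hf = (6.626×10⁻³⁴ J·s)(8.115e+14 Hz)
E_photon = 3.3561 eV

Then, the maximum kinetic energy:
KE_max = E_photon - φ = 3.3561 eV - 2.92 eV = 0.4361 eV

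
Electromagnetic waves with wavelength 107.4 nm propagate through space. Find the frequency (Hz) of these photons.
2.7914e+15 Hz

Using the wave equation: c = fλ

Solving for frequency:
f = c/λ = (3×10⁸ m/s) / (107.4×10⁻⁹ m)
f = 2.7914e+15 Hz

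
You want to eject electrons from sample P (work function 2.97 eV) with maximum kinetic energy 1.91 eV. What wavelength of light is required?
254.07 nm

From Einstein's equation: KE_max = hc/λ - φ

Rearranging for λ:
hc/λ = KE_max + φ
λ = hc/(KE_max + φ)

Required photon energy:
E_photon = KE_max + φ = 1.91 + 2.97 = 4.88 eV

Required wavelength:
λ = hc/E_photon = (6.626×10⁻³⁴)(3×10⁸) / (4.88 × 1.602×10⁻¹⁹)
λ = 254.07 nm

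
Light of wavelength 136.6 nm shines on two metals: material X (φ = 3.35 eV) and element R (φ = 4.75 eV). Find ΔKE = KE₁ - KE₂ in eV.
1.4000 eV

Using KE_max = hc/λ - φ for each metal:

Photon energy: E = hc/λ = 9.0764 eV

For material X (φ₁ = 3.35 eV):
KE₁ = E - φ₁ = 9.0764 - 3.35 = 5.7264 eV

For element R (φ₂ = 4.75 eV):
KE₂ = E - φ₂ = 9.0764 - 4.75 = 4.3264 eV

Difference:
ΔKE = KE₁ - KE₂ = 5.7264 - 4.3264 = 1.4000 eV

Note: The difference equals the difference in work functions: 4.75 - 3.35 = 1.40 eV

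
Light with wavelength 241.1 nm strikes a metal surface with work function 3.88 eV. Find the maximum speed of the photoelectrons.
6.6639e+05 m/s

First, find the maximum kinetic energy:
E_photon = hc/λ = 5.1424 eV
KE_max = E_photon - φ = 5.1424 - 3.88 = 1.2624 eV

Convert to Joules: KE_max = 1.2624 × 1.602×10⁻¹⁹ J = 2.0226e-19 J

Then use KE = ½mv² to find velocity:
v = √(2·KE/m) = √(2 × 2.0226e-19 J / 9.109e-31 kg)
v = 6.6639e+05 m/s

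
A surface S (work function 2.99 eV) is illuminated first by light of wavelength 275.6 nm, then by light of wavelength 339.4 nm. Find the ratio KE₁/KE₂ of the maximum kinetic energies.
2.2754

Using Einstein's equation: KE_max = hc/λ - φ

For λ₁ = 275.6 nm:
E₁ = hc/λ₁ = 4.4987 eV
KE₁ = E₁ - φ = 4.4987 - 2.99 = 1.5087 eV

For λ₂ = 339.4 nm:
E₂ = hc/λ₂ = 3.6530 eV
KE₂ = E₂ - φ = 3.6530 - 2.99 = 0.6630 eV

Ratio: KE₁/KE₂ = 1.5087/0.6630 = 2.2754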